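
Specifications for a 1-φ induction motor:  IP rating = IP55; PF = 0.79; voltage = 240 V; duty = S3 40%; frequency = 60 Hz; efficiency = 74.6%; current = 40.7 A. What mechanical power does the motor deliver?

P_in = V·I·cosφ = 240 × 40.7 × 0.79 = 7717 W
P_out = η·P_in = 0.746 × 7717 = 5757 W

5.76 kW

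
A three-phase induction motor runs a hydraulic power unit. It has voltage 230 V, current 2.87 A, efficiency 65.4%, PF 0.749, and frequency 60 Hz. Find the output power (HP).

P_in = √3·V·I·cosφ = 1.732 × 230 × 2.87 × 0.749 = 856 W
P_out = η·P_in = 0.654 × 856 = 560 W
= 560/746 = 0.751 HP

0.751 HP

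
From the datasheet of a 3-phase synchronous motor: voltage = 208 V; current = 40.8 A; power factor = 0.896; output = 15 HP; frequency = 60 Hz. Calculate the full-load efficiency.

P_out = 15 × 746 = 11190 W
P_in = √3·V_L·I_L·cosφ = 1.732 × 208 × 40.8 × 0.896 = 13170 W
η = P_out / P_in = 11190 / 13170 = 0.850 = 85.0%

85.0 %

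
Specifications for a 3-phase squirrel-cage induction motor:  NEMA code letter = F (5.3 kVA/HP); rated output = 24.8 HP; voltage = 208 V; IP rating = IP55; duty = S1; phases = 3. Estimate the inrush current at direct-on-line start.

S_LR = 5.3 × 24.8 = 131.44 kVA
I_LR = S_LR/(√3·V_L) = 131440/(1.732×208) = 365 A

365 A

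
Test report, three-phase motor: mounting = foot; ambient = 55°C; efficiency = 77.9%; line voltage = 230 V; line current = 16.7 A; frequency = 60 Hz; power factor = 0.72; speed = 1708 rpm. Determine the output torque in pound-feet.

15.4 lb·ft

P_in = √3·V·I·cosφ = 1.732 × 230 × 16.7 × 0.72 = 4790 W
P_out = η·P_in = 0.779 × 4790 = 3731 W
n = 1708 rpm
ω = 2π×1708/60 = 178.9 rad/s
τ = P_out/ω = 3731/178.9 = 20.86 N·m
In lb·ft: 20.86/1.356 = 15.4 lb·ft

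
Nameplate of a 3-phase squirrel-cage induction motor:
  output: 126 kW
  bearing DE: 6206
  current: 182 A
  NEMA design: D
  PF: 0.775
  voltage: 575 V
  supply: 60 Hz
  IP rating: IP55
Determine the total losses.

14.5 kW

P_in = √3·V·I·cosφ = 1.732×575×182×0.775 = 140472 W
P_out = 126000 W
Losses = P_in − P_out = 140472 − 126000 = 14472 W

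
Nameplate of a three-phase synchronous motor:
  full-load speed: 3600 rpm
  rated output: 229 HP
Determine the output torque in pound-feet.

P_out = 229 × 746 = 170834 W
ω = 2π × 3600/60 = 377 rad/s
τ = P_out/ω = 170834/377 = 453.1 N·m
In lb·ft: 453.1/1.356 = 334 lb·ft

334 lb·ft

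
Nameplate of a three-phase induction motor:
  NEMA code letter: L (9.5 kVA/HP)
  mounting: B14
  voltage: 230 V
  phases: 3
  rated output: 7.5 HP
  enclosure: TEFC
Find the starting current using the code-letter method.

179 A

S_LR = 9.5 × 7.5 = 71.25 kVA
I_LR = S_LR/(√3·V_L) = 71250/(1.732×230) = 179 A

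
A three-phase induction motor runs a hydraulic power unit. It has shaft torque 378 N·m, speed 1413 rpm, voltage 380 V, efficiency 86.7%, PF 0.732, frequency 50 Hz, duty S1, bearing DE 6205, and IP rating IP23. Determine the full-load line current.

ω = 2π×1413/60 = 148 rad/s; P_out = τω = 378 × 148 = 55944 W
P_in = P_out / η = 55944 / 0.867 = 64526 W
I_L = P_in / (√3·V_L·cosφ) = 64526 / (1.732 × 380 × 0.732) = 134 A

134 A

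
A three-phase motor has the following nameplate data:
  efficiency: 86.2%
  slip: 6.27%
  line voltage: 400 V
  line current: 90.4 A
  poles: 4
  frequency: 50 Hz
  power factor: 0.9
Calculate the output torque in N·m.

330 N·m

P_in = √3·V·I·cosφ = 1.732 × 400 × 90.4 × 0.9 = 56366 W
P_out = η·P_in = 0.862 × 56366 = 48587 W
n_s = 120×50/4 = 1500 rpm; n = 1500×(1−0.0627) = 1406 rpm
ω = 2π×1406/60 = 147.2 rad/s
τ = P_out/ω = 48587/147.2 = 330 N·m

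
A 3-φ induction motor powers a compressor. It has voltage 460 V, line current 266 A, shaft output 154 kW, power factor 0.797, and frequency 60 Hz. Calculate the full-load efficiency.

91.2 %

P_out = 154 kW = 154000 W
P_in = √3·V_L·I_L·cosφ = 1.732 × 460 × 266 × 0.797 = 168906 W
η = P_out / P_in = 154000 / 168906 = 0.912 = 91.2%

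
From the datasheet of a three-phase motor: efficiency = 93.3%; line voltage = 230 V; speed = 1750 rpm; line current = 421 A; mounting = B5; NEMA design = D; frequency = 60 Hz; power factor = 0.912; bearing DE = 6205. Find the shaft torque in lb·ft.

P_in = √3·V·I·cosφ = 1.732 × 230 × 421 × 0.912 = 152951 W
P_out = η·P_in = 0.933 × 152951 = 142703 W
n = 1750 rpm
ω = 2π×1750/60 = 183.3 rad/s
τ = P_out/ω = 142703/183.3 = 778.5 N·m
In lb·ft: 778.5/1.356 = 574 lb·ft

574 lb·ft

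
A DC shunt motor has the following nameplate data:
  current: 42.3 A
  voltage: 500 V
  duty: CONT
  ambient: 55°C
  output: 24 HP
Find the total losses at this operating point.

3250 W

P_in = V·I = 500×42.3 = 21150 W
P_out = 24×746 = 17904 W
Losses = P_in − P_out = 21150 − 17904 = 3246 W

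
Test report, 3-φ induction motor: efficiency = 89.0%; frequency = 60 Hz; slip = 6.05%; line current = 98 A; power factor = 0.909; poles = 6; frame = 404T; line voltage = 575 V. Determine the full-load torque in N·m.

669 N·m

P_in = √3·V·I·cosφ = 1.732 × 575 × 98 × 0.909 = 88717 W
P_out = η·P_in = 0.89 × 88717 = 78958 W
n_s = 120×60/6 = 1200 rpm; n = 1200×(1−0.0605) = 1127 rpm
ω = 2π×1127/60 = 118 rad/s
τ = P_out/ω = 78958/118 = 669 N·m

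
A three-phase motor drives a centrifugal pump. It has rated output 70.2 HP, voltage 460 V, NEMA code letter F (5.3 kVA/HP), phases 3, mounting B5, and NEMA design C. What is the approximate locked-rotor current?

467 A

S_LR = 5.3 × 70.2 = 372.06 kVA
I_LR = S_LR/(√3·V_L) = 372060/(1.732×460) = 467 A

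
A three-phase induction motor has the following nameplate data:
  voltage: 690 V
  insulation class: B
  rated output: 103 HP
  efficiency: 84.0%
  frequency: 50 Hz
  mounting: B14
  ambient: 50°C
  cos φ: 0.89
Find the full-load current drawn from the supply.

P_out = 103 × 746 = 76838 W
P_in = P_out / η = 76838 / 0.840 = 91474 W
I_L = P_in / (√3·V_L·cosφ) = 91474 / (1.732 × 690 × 0.89) = 86 A

86 A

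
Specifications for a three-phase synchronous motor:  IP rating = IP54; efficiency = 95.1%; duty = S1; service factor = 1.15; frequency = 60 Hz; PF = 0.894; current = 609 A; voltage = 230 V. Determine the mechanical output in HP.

P_in = √3·V·I·cosφ = 1.732 × 230 × 609 × 0.894 = 216886 W
P_out = η·P_in = 0.951 × 216886 = 206259 W
= 206259/746 = 276 HP

276 HP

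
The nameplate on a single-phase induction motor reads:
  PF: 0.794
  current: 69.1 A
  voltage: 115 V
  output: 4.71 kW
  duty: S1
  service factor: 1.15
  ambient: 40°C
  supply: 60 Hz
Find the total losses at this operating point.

1600 W

P_in = V·I·cosφ = 115×69.1×0.794 = 6310 W
P_out = 4710 W
Losses = P_in − P_out = 6310 − 4710 = 1600 W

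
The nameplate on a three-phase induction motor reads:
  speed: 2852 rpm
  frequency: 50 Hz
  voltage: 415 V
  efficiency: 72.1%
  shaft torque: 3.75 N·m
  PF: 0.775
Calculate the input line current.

ω = 2π×2852/60 = 298.7 rad/s; P_out = τω = 3.75 × 298.7 = 1120 W
P_in = P_out / η = 1120 / 0.721 = 1553 W
I_L = P_in / (√3·V_L·cosφ) = 1553 / (1.732 × 415 × 0.775) = 2.79 A

2.79 A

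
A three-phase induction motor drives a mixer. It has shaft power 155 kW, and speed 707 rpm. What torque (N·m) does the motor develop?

2090 N·m

ω = 2π × 707/60 = 74.04 rad/s
τ = P/ω = 155000/74.04 = 2090 N·m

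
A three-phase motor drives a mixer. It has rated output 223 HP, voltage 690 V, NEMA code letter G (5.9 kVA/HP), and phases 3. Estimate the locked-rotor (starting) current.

1100 A

S_LR = 5.9 × 223 = 1315.7 kVA
I_LR = S_LR/(√3·V_L) = 1315700/(1.732×690) = 1100 A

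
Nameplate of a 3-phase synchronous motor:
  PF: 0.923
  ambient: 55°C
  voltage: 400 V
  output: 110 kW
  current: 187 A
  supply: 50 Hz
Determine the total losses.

P_in = √3·V·I·cosφ = 1.732×400×187×0.923 = 119578 W
P_out = 110000 W
Losses = P_in − P_out = 119578 − 110000 = 9578 W

9.58 kW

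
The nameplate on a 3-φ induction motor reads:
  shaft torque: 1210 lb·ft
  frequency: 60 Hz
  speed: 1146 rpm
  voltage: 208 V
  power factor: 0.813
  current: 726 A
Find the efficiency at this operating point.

τ = 1210 lb·ft × 1.356 = 1641 N·m
ω = 2π × 1146/60 = 120 rad/s; P_out = τω = 1641 × 120 = 196920 W
P_in = √3·V_L·I_L·cosφ = 1.732 × 208 × 726 × 0.813 = 212637 W
η = P_out / P_in = 196920 / 212637 = 0.926 = 92.6%

92.6 %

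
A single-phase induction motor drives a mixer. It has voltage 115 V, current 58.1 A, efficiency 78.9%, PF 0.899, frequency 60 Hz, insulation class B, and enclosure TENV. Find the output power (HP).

6.35 HP

P_in = V·I·cosφ = 115 × 58.1 × 0.899 = 6007 W
P_out = η·P_in = 0.789 × 6007 = 4740 W
= 4740/746 = 6.35 HP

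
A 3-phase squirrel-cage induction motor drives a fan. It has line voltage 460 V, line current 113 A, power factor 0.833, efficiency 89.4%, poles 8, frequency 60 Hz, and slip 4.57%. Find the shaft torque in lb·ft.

550 lb·ft

P_in = √3·V·I·cosφ = 1.732 × 460 × 113 × 0.833 = 74994 W
P_out = η·P_in = 0.894 × 74994 = 67045 W
n_s = 120×60/8 = 900 rpm; n = 900×(1−0.0457) = 859 rpm
ω = 2π×859/60 = 89.95 rad/s
τ = P_out/ω = 67045/89.95 = 745.4 N·m
In lb·ft: 745.4/1.356 = 550 lb·ft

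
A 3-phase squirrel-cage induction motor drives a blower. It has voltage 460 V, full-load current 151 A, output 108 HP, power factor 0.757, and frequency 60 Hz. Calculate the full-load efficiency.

P_out = 108 × 746 = 80568 W
P_in = √3·V_L·I_L·cosφ = 1.732 × 460 × 151 × 0.757 = 91071 W
η = P_out / P_in = 80568 / 91071 = 0.885 = 88.5%

88.5 %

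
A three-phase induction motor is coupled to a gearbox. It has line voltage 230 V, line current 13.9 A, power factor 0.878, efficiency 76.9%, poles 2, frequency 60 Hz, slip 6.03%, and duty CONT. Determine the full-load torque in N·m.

P_in = √3·V·I·cosφ = 1.732 × 230 × 13.9 × 0.878 = 4862 W
P_out = η·P_in = 0.769 × 4862 = 3739 W
n_s = 120×60/2 = 3600 rpm; n = 3600×(1−0.0603) = 3383 rpm
ω = 2π×3383/60 = 354.3 rad/s
τ = P_out/ω = 3739/354.3 = 10.6 N·m

10.6 N·m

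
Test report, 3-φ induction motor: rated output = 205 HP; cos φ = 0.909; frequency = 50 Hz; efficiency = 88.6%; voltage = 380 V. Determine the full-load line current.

P_out = 205 × 746 = 152930 W
P_in = P_out / η = 152930 / 0.886 = 172607 W
I_L = P_in / (√3·V_L·cosφ) = 172607 / (1.732 × 380 × 0.909) = 289 A

289 A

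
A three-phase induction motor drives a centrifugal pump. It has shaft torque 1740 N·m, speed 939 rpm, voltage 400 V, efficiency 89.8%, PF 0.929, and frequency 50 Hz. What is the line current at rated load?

296 A

ω = 2π×939/60 = 98.33 rad/s; P_out = τω = 1740 × 98.33 = 171094 W
P_in = P_out / η = 171094 / 0.898 = 190528 W
I_L = P_in / (√3·V_L·cosφ) = 190528 / (1.732 × 400 × 0.929) = 296 A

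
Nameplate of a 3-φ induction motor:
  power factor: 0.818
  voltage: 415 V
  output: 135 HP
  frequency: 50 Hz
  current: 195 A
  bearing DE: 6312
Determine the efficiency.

87.8 %

P_out = 135 × 746 = 100710 W
P_in = √3·V_L·I_L·cosφ = 1.732 × 415 × 195 × 0.818 = 114653 W
η = P_out / P_in = 100710 / 114653 = 0.878 = 87.8%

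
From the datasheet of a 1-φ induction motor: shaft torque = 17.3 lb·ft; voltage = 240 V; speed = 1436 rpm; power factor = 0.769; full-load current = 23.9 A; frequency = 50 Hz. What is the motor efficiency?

τ = 17.3 lb·ft × 1.356 = 23.46 N·m
ω = 2π × 1436/60 = 150.4 rad/s; P_out = τω = 23.46 × 150.4 = 3528 W
P_in = V·I·cosφ = 240 × 23.9 × 0.769 = 4411 W
η = P_out / P_in = 3528 / 4411 = 0.800 = 80.0%

80.0 %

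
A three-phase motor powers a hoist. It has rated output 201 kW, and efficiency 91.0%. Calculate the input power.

P_out = 201000 W
P_in = P_out/η = 201000/0.91 = 220879 W = 221 kW

221 kW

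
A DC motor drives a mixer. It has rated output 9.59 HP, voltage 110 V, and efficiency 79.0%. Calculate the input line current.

82.3 A

P_out = 9.59 × 746 = 7154 W
P_in = P_out / η = 7154 / 0.790 = 9056 W
I = P_in / V = 9056 / 110 = 82.3 A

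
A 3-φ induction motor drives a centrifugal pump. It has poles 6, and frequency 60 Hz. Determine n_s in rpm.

n_s = 120f/p = 120×60/6 = 1200 rpm

1200 rpm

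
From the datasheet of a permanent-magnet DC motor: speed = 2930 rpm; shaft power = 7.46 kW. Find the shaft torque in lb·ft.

ω = 2π × 2930/60 = 306.8 rad/s
τ = P/ω = 7460/306.8 = 24.32 N·m
In lb·ft: 24.32/1.356 = 17.9 lb·ft

17.9 lb·ft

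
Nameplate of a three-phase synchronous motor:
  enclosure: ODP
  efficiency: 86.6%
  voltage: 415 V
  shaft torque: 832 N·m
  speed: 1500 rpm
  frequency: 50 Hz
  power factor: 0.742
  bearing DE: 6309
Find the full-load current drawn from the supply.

ω = 2π×1500/60 = 157.1 rad/s; P_out = τω = 832 × 157.1 = 130707 W
P_in = P_out / η = 130707 / 0.866 = 150932 W
I_L = P_in / (√3·V_L·cosφ) = 150932 / (1.732 × 415 × 0.742) = 283 A

283 A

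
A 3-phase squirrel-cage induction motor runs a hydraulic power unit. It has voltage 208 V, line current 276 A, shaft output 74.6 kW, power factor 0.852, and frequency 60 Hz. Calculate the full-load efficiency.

P_out = 74.6 kW = 74600 W
P_in = √3·V_L·I_L·cosφ = 1.732 × 208 × 276 × 0.852 = 84715 W
η = P_out / P_in = 74600 / 84715 = 0.881 = 88.1%

88.1 %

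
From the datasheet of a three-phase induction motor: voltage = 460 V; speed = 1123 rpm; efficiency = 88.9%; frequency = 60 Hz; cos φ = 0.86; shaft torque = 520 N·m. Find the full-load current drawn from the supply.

ω = 2π×1123/60 = 117.6 rad/s; P_out = τω = 520 × 117.6 = 61152 W
P_in = P_out / η = 61152 / 0.889 = 68787 W
I_L = P_in / (√3·V_L·cosφ) = 68787 / (1.732 × 460 × 0.86) = 100 A

100 A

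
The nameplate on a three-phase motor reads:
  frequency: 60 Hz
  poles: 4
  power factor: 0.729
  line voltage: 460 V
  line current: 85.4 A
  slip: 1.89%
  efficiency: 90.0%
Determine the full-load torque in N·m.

241 N·m

P_in = √3·V·I·cosφ = 1.732 × 460 × 85.4 × 0.729 = 49601 W
P_out = η·P_in = 0.9 × 49601 = 44641 W
n_s = 120×60/4 = 1800 rpm; n = 1800×(1−0.0189) = 1766 rpm
ω = 2π×1766/60 = 184.9 rad/s
τ = P_out/ω = 44641/184.9 = 241 N·m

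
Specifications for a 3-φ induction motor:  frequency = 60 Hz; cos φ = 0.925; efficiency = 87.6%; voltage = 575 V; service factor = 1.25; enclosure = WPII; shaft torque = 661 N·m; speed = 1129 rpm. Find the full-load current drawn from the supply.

96.8 A

ω = 2π×1129/60 = 118.2 rad/s; P_out = τω = 661 × 118.2 = 78130 W
P_in = P_out / η = 78130 / 0.876 = 89189 W
I_L = P_in / (√3·V_L·cosφ) = 89189 / (1.732 × 575 × 0.925) = 96.8 A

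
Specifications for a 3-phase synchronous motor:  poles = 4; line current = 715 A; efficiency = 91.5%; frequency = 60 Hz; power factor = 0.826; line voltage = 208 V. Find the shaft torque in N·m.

P_in = √3·V·I·cosφ = 1.732 × 208 × 715 × 0.826 = 212764 W
P_out = η·P_in = 0.915 × 212764 = 194679 W
n = n_s = 120×60/4 = 1800 rpm (synchronous)
ω = 2π×1800/60 = 188.5 rad/s
τ = P_out/ω = 194679/188.5 = 1030 N·m

1030 N·m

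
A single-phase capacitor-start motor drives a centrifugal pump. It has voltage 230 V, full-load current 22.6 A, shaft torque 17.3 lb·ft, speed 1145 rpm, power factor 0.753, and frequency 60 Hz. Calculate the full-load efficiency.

τ = 17.3 lb·ft × 1.356 = 23.46 N·m
ω = 2π × 1145/60 = 119.9 rad/s; P_out = τω = 23.46 × 119.9 = 2813 W
P_in = V·I·cosφ = 230 × 22.6 × 0.753 = 3914 W
η = P_out / P_in = 2813 / 3914 = 0.719 = 71.9%

71.9 %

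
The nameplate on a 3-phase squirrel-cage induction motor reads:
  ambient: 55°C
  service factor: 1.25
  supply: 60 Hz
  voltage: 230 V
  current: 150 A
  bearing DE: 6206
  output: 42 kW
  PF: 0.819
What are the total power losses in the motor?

6940 W

P_in = √3·V·I·cosφ = 1.732×230×150×0.819 = 48939 W
P_out = 42000 W
Losses = P_in − P_out = 48939 − 42000 = 6939 W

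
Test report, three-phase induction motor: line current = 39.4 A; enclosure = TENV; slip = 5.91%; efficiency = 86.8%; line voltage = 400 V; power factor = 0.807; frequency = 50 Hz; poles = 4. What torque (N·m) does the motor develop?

P_in = √3·V·I·cosφ = 1.732 × 400 × 39.4 × 0.807 = 22028 W
P_out = η·P_in = 0.868 × 22028 = 19120 W
n_s = 120×50/4 = 1500 rpm; n = 1500×(1−0.0591) = 1411 rpm
ω = 2π×1411/60 = 147.8 rad/s
τ = P_out/ω = 19120/147.8 = 129 N·m

129 N·m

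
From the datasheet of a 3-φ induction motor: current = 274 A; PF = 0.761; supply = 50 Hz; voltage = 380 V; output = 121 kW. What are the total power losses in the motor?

16200 W

P_in = √3·V·I·cosφ = 1.732×380×274×0.761 = 137236 W
P_out = 121000 W
Losses = P_in − P_out = 137236 − 121000 = 16236 W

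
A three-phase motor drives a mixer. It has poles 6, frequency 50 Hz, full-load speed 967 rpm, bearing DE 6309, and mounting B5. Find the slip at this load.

n_s = 120f/p = 120×50/6 = 1000 rpm
s = (n_s − n)/n_s = (1000 − 967)/1000 = 0.0330

3.3 %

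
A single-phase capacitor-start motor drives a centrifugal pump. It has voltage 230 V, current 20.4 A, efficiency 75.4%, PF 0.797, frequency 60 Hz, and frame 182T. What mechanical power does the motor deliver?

P_in = V·I·cosφ = 230 × 20.4 × 0.797 = 3740 W
P_out = η·P_in = 0.754 × 3740 = 2820 W

2.82 kW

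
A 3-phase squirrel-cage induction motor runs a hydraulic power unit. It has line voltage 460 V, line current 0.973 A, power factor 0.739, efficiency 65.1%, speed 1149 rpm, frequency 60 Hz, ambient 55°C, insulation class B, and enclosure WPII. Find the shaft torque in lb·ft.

P_in = √3·V·I·cosφ = 1.732 × 460 × 0.973 × 0.739 = 573 W
P_out = η·P_in = 0.651 × 573 = 373 W
n = 1149 rpm
ω = 2π×1149/60 = 120.3 rad/s
τ = P_out/ω = 373/120.3 = 3.101 N·m
In lb·ft: 3.101/1.356 = 2.29 lb·ft

2.29 lb·ft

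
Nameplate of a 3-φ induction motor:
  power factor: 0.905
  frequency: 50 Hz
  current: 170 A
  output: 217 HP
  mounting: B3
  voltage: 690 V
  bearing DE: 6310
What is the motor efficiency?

P_out = 217 × 746 = 161882 W
P_in = √3·V_L·I_L·cosφ = 1.732 × 690 × 170 × 0.905 = 183863 W
η = P_out / P_in = 161882 / 183863 = 0.880 = 88.0%

88.0 %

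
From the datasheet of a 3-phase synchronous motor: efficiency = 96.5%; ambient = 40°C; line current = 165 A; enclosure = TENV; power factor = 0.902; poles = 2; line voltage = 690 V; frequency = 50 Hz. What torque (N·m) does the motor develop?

P_in = √3·V·I·cosφ = 1.732 × 690 × 165 × 0.902 = 177864 W
P_out = η·P_in = 0.965 × 177864 = 171639 W
n = n_s = 120×50/2 = 3000 rpm (synchronous)
ω = 2π×3000/60 = 314.2 rad/s
τ = P_out/ω = 171639/314.2 = 546 N·m

546 N·m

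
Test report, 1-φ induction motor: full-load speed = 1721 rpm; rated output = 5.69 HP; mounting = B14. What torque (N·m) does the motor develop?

23.6 N·m

P_out = 5.69 × 746 = 4245 W
ω = 2π × 1721/60 = 180.2 rad/s
τ = P_out/ω = 4245/180.2 = 23.6 N·m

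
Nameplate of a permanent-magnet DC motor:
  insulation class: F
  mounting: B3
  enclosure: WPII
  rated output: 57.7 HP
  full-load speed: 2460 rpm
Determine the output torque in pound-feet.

123 lb·ft

P_out = 57.7 × 746 = 43044 W
ω = 2π × 2460/60 = 257.6 rad/s
τ = P_out/ω = 43044/257.6 = 167.1 N·m
In lb·ft: 167.1/1.356 = 123 lb·ft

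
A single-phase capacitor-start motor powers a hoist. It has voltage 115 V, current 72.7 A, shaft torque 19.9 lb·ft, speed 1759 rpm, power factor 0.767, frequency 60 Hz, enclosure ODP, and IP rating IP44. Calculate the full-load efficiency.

τ = 19.9 lb·ft × 1.356 = 26.98 N·m
ω = 2π × 1759/60 = 184.2 rad/s; P_out = τω = 26.98 × 184.2 = 4970 W
P_in = V·I·cosφ = 115 × 72.7 × 0.767 = 6413 W
η = P_out / P_in = 4970 / 6413 = 0.775 = 77.5%

77.5 %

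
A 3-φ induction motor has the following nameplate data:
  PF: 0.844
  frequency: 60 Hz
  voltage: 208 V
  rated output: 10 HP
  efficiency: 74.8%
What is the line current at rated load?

P_out = 10 × 746 = 7460 W
P_in = P_out / η = 7460 / 0.748 = 9973 W
I_L = P_in / (√3·V_L·cosφ) = 9973 / (1.732 × 208 × 0.844) = 32.8 A

32.8 A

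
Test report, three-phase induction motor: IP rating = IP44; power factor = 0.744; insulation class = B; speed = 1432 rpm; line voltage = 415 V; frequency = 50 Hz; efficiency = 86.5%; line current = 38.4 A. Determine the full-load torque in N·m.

P_in = √3·V·I·cosφ = 1.732 × 415 × 38.4 × 0.744 = 20535 W
P_out = η·P_in = 0.865 × 20535 = 17763 W
n = 1432 rpm
ω = 2π×1432/60 = 150 rad/s
τ = P_out/ω = 17763/150 = 118 N·m

118 N·m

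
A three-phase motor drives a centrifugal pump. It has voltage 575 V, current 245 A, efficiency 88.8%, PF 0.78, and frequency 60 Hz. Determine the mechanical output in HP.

P_in = √3·V·I·cosφ = 1.732 × 575 × 245 × 0.78 = 190316 W
P_out = η·P_in = 0.888 × 190316 = 169001 W
= 169001/746 = 227 HP

227 HP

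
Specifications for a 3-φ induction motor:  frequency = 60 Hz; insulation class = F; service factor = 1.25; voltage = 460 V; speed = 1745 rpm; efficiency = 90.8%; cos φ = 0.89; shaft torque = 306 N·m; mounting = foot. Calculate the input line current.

ω = 2π×1745/60 = 182.7 rad/s; P_out = τω = 306 × 182.7 = 55906 W
P_in = P_out / η = 55906 / 0.908 = 61570 W
I_L = P_in / (√3·V_L·cosφ) = 61570 / (1.732 × 460 × 0.89) = 86.8 A

86.8 A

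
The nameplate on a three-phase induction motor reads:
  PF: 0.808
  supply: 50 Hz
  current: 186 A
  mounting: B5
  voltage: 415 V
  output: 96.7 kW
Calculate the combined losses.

11300 W

P_in = √3·V·I·cosφ = 1.732×415×186×0.808 = 108024 W
P_out = 96700 W
Losses = P_in − P_out = 108024 − 96700 = 11324 W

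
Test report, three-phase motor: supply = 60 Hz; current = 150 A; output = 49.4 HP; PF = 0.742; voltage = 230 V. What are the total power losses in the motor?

P_in = √3·V·I·cosφ = 1.732×230×150×0.742 = 44337 W
P_out = 49.4×746 = 36852 W
Losses = P_in − P_out = 44337 − 36852 = 7485 W

7.49 kW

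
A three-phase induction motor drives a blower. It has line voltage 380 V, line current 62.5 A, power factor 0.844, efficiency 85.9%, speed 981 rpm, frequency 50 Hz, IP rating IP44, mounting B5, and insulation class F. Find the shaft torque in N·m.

290 N·m

P_in = √3·V·I·cosφ = 1.732 × 380 × 62.5 × 0.844 = 34718 W
P_out = η·P_in = 0.859 × 34718 = 29823 W
n = 981 rpm
ω = 2π×981/60 = 102.7 rad/s
τ = P_out/ω = 29823/102.7 = 290 N·m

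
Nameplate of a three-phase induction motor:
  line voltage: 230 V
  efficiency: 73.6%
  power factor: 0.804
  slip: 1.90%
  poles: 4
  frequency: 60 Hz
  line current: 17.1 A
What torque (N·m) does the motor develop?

21.8 N·m

P_in = √3·V·I·cosφ = 1.732 × 230 × 17.1 × 0.804 = 5477 W
P_out = η·P_in = 0.736 × 5477 = 4031 W
n_s = 120×60/4 = 1800 rpm; n = 1800×(1−0.019) = 1766 rpm
ω = 2π×1766/60 = 184.9 rad/s
τ = P_out/ω = 4031/184.9 = 21.8 N·m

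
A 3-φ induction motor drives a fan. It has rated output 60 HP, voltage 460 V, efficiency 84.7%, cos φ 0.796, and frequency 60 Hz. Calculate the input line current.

83.3 A

P_out = 60 × 746 = 44760 W
P_in = P_out / η = 44760 / 0.847 = 52845 W
I_L = P_in / (√3·V_L·cosφ) = 52845 / (1.732 × 460 × 0.796) = 83.3 A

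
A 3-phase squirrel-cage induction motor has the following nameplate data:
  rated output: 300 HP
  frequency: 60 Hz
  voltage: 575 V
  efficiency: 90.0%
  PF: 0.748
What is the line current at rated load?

P_out = 300 × 746 = 223800 W
P_in = P_out / η = 223800 / 0.900 = 248667 W
I_L = P_in / (√3·V_L·cosφ) = 248667 / (1.732 × 575 × 0.748) = 334 A

334 A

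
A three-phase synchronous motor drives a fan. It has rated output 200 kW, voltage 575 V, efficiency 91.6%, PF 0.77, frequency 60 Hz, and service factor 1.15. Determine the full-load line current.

P_out = 200 kW = 200000 W
P_in = P_out / η = 200000 / 0.916 = 218341 W
I_L = P_in / (√3·V_L·cosφ) = 218341 / (1.732 × 575 × 0.77) = 285 A

285 A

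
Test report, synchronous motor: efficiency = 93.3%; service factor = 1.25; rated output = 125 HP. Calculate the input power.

P_out = 125 × 746 = 93250 W
P_in = P_out/η = 93250/0.933 = 99946 W = 99.9 kW

99.9 kW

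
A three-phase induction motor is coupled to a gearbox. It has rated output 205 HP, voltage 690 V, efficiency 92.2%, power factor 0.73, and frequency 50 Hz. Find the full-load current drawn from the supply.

P_out = 205 × 746 = 152930 W
P_in = P_out / η = 152930 / 0.922 = 165868 W
I_L = P_in / (√3·V_L·cosφ) = 165868 / (1.732 × 690 × 0.73) = 190 A

190 A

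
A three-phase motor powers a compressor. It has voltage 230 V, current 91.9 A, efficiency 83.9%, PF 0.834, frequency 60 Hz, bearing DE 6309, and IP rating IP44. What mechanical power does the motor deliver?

25.6 kW

P_in = √3·V·I·cosφ = 1.732 × 230 × 91.9 × 0.834 = 30532 W
P_out = η·P_in = 0.839 × 30532 = 25616 W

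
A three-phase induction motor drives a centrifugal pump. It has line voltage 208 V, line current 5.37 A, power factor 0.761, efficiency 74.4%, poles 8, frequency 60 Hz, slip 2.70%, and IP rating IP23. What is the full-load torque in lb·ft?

P_in = √3·V·I·cosφ = 1.732 × 208 × 5.37 × 0.761 = 1472 W
P_out = η·P_in = 0.744 × 1472 = 1095 W
n_s = 120×60/8 = 900 rpm; n = 900×(1−0.027) = 876 rpm
ω = 2π×876/60 = 91.73 rad/s
τ = P_out/ω = 1095/91.73 = 11.94 N·m
In lb·ft: 11.94/1.356 = 8.81 lb·ft

8.81 lb·ft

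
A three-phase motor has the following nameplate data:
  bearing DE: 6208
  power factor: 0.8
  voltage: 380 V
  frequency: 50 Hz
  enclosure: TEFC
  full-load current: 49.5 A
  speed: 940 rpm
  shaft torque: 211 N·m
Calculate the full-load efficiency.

79.7 %

ω = 2π × 940/60 = 98.44 rad/s; P_out = τω = 211 × 98.44 = 20771 W
P_in = √3·V_L·I_L·cosφ = 1.732 × 380 × 49.5 × 0.8 = 26063 W
η = P_out / P_in = 20771 / 26063 = 0.797 = 79.7%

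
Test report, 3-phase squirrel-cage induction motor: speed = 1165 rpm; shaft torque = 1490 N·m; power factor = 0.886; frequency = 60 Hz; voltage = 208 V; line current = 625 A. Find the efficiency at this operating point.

91.1 %

ω = 2π × 1165/60 = 122 rad/s; P_out = τω = 1490 × 122 = 181780 W
P_in = √3·V_L·I_L·cosφ = 1.732 × 208 × 625 × 0.886 = 199492 W
η = P_out / P_in = 181780 / 199492 = 0.911 = 91.1%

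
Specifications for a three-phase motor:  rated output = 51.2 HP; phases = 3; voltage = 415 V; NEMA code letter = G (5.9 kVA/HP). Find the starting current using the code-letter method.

S_LR = 5.9 × 51.2 = 302.08 kVA
I_LR = S_LR/(√3·V_L) = 302080/(1.732×415) = 420 A

420 A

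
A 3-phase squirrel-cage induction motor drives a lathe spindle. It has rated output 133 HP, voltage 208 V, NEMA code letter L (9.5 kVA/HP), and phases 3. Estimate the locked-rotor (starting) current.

S_LR = 9.5 × 133 = 1263.5 kVA
I_LR = S_LR/(√3·V_L) = 1263500/(1.732×208) = 3510 A

3510 A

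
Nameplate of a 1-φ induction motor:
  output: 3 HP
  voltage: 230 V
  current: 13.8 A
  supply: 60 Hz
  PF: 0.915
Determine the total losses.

P_in = V·I·cosφ = 230×13.8×0.915 = 2904 W
P_out = 3×746 = 2238 W
Losses = P_in − P_out = 2904 − 2238 = 666 W

666 W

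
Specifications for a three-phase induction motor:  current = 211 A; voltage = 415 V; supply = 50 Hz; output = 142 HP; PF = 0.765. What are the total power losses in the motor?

10.1 kW

P_in = √3·V·I·cosφ = 1.732×415×211×0.765 = 116022 W
P_out = 142×746 = 105932 W
Losses = P_in − P_out = 116022 − 105932 = 10090 W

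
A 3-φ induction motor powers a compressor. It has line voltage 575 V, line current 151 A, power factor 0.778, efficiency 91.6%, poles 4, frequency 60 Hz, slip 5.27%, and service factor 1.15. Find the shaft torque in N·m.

600 N·m

P_in = √3·V·I·cosφ = 1.732 × 575 × 151 × 0.778 = 116996 W
P_out = η·P_in = 0.916 × 116996 = 107168 W
n_s = 120×60/4 = 1800 rpm; n = 1800×(1−0.0527) = 1705 rpm
ω = 2π×1705/60 = 178.5 rad/s
τ = P_out/ω = 107168/178.5 = 600 N·m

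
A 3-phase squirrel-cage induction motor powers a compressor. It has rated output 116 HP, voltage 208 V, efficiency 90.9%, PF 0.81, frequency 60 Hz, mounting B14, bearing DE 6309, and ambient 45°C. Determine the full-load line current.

326 A

P_out = 116 × 746 = 86536 W
P_in = P_out / η = 86536 / 0.909 = 95199 W
I_L = P_in / (√3·V_L·cosφ) = 95199 / (1.732 × 208 × 0.81) = 326 A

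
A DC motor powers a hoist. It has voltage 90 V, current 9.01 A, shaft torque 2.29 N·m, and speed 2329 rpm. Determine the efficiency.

68.9 %

ω = 2π × 2329/60 = 243.9 rad/s; P_out = τω = 2.29 × 243.9 = 559 W
P_in = V·I = 90 × 9.01 = 811 W
η = P_out / P_in = 559 / 811 = 0.689 = 68.9%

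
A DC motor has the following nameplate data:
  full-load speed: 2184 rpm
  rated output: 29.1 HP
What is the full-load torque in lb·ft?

70 lb·ft

P_out = 29.1 × 746 = 21709 W
ω = 2π × 2184/60 = 228.7 rad/s
τ = P_out/ω = 21709/228.7 = 94.92 N·m
In lb·ft: 94.92/1.356 = 70 lb·ft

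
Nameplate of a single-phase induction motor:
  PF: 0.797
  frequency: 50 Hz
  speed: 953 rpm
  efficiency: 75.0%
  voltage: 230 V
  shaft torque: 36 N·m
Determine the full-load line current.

ω = 2π×953/60 = 99.8 rad/s; P_out = τω = 36 × 99.8 = 3593 W
P_in = P_out / η = 3593 / 0.750 = 4791 W
I = P_in / (V·cosφ) = 4791 / (230 × 0.797) = 26.1 A

26.1 A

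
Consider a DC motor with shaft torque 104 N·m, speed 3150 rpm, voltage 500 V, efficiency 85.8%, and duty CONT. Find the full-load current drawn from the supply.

80 A

ω = 2π×3150/60 = 329.9 rad/s; P_out = τω = 104 × 329.9 = 34310 W
P_in = P_out / η = 34310 / 0.858 = 39988 W
I = P_in / V = 39988 / 500 = 80 A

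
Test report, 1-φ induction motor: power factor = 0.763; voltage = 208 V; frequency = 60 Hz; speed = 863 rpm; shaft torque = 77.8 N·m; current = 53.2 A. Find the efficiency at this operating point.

83.3 %

ω = 2π × 863/60 = 90.37 rad/s; P_out = τω = 77.8 × 90.37 = 7031 W
P_in = V·I·cosφ = 208 × 53.2 × 0.763 = 8443 W
η = P_out / P_in = 7031 / 8443 = 0.833 = 83.3%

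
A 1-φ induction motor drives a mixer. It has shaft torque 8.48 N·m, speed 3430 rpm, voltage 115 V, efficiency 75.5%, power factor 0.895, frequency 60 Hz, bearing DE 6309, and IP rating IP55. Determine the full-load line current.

39.2 A

ω = 2π×3430/60 = 359.2 rad/s; P_out = τω = 8.48 × 359.2 = 3046 W
P_in = P_out / η = 3046 / 0.755 = 4034 W
I = P_in / (V·cosφ) = 4034 / (115 × 0.895) = 39.2 A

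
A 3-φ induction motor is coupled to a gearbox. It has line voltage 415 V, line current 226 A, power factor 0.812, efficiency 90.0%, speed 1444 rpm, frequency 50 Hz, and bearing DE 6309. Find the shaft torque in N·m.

785 N·m

P_in = √3·V·I·cosφ = 1.732 × 415 × 226 × 0.812 = 131905 W
P_out = η·P_in = 0.9 × 131905 = 118715 W
n = 1444 rpm
ω = 2π×1444/60 = 151.2 rad/s
τ = P_out/ω = 118715/151.2 = 785 N·m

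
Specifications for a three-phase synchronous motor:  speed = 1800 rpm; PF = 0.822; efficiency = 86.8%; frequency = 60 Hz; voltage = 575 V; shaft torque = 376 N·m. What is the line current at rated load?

ω = 2π×1800/60 = 188.5 rad/s; P_out = τω = 376 × 188.5 = 70876 W
P_in = P_out / η = 70876 / 0.868 = 81654 W
I_L = P_in / (√3·V_L·cosφ) = 81654 / (1.732 × 575 × 0.822) = 99.7 A

99.7 A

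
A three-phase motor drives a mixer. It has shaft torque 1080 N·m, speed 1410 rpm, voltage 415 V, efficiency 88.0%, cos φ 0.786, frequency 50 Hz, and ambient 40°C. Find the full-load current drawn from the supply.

ω = 2π×1410/60 = 147.7 rad/s; P_out = τω = 1080 × 147.7 = 159516 W
P_in = P_out / η = 159516 / 0.880 = 181268 W
I_L = P_in / (√3·V_L·cosφ) = 181268 / (1.732 × 415 × 0.786) = 321 A

321 A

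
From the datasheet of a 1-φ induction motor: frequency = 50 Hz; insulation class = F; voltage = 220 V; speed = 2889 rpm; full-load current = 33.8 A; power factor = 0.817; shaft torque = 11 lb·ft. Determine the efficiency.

τ = 11 lb·ft × 1.356 = 14.92 N·m
ω = 2π × 2889/60 = 302.5 rad/s; P_out = τω = 14.92 × 302.5 = 4513 W
P_in = V·I·cosφ = 220 × 33.8 × 0.817 = 6075 W
η = P_out / P_in = 4513 / 6075 = 0.743 = 74.3%

74.3 %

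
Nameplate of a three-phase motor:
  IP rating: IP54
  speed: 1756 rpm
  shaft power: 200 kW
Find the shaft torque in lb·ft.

ω = 2π × 1756/60 = 183.9 rad/s
τ = P/ω = 200000/183.9 = 1088 N·m
In lb·ft: 1088/1.356 = 802 lb·ft

802 lb·ft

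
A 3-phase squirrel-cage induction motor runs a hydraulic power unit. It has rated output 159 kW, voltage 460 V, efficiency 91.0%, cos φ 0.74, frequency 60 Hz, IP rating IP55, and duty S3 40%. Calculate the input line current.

296 A

P_out = 159 kW = 159000 W
P_in = P_out / η = 159000 / 0.910 = 174725 W
I_L = P_in / (√3·V_L·cosφ) = 174725 / (1.732 × 460 × 0.74) = 296 A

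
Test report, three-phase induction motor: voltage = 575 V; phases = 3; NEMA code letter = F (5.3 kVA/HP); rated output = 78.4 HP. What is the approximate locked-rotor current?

417 A

S_LR = 5.3 × 78.4 = 415.52 kVA
I_LR = S_LR/(√3·V_L) = 415520/(1.732×575) = 417 A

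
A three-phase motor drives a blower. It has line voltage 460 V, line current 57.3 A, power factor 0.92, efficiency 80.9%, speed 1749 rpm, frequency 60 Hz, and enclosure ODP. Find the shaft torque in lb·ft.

137 lb·ft

P_in = √3·V·I·cosφ = 1.732 × 460 × 57.3 × 0.92 = 42000 W
P_out = η·P_in = 0.809 × 42000 = 33978 W
n = 1749 rpm
ω = 2π×1749/60 = 183.2 rad/s
τ = P_out/ω = 33978/183.2 = 185.5 N·m
In lb·ft: 185.5/1.356 = 137 lb·ft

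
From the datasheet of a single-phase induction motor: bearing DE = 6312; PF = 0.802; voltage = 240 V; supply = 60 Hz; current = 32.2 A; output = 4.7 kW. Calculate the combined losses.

1500 W

P_in = V·I·cosφ = 240×32.2×0.802 = 6198 W
P_out = 4700 W
Losses = P_in − P_out = 6198 − 4700 = 1498 W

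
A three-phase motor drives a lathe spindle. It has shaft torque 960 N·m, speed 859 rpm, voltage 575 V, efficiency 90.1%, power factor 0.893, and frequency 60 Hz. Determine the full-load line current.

108 A

ω = 2π×859/60 = 89.95 rad/s; P_out = τω = 960 × 89.95 = 86352 W
P_in = P_out / η = 86352 / 0.901 = 95840 W
I_L = P_in / (√3·V_L·cosφ) = 95840 / (1.732 × 575 × 0.893) = 108 A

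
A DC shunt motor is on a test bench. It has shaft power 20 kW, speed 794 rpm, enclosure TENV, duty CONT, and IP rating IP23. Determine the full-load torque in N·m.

241 N·m

ω = 2π × 794/60 = 83.15 rad/s
τ = P/ω = 20000/83.15 = 241 N·m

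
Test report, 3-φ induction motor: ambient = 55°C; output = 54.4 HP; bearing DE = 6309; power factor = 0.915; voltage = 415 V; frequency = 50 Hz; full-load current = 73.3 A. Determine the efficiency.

P_out = 54.4 × 746 = 40582 W
P_in = √3·V_L·I_L·cosφ = 1.732 × 415 × 73.3 × 0.915 = 48208 W
η = P_out / P_in = 40582 / 48208 = 0.842 = 84.2%

84.2 %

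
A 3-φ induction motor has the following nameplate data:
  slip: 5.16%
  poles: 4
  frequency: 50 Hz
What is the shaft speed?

1423 rpm

n_s = 120f/p = 120×50/4 = 1500 rpm
n = n_s(1 − s) = 1500 × (1 − 0.0516) = 1423 rpm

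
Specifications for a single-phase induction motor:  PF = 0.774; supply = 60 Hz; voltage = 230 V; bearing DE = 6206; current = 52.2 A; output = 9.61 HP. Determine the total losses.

P_in = V·I·cosφ = 230×52.2×0.774 = 9293 W
P_out = 9.61×746 = 7169 W
Losses = P_in − P_out = 9293 − 7169 = 2124 W

2.12 kW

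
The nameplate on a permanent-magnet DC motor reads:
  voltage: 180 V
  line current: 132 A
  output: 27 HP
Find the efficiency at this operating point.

84.8 %

P_out = 27 × 746 = 20142 W
P_in = V·I = 180 × 132 = 23760 W
η = P_out / P_in = 20142 / 23760 = 0.848 = 84.8%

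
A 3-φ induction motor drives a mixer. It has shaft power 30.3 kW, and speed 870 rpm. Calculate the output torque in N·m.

333 N·m

ω = 2π × 870/60 = 91.11 rad/s
τ = P/ω = 30300/91.11 = 333 N·m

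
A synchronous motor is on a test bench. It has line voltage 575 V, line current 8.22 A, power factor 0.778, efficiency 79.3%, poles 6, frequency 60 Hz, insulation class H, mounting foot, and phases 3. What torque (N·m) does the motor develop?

40.2 N·m

P_in = √3·V·I·cosφ = 1.732 × 575 × 8.22 × 0.778 = 6369 W
P_out = η·P_in = 0.793 × 6369 = 5051 W
n = n_s = 120×60/6 = 1200 rpm (synchronous)
ω = 2π×1200/60 = 125.7 rad/s
τ = P_out/ω = 5051/125.7 = 40.2 N·m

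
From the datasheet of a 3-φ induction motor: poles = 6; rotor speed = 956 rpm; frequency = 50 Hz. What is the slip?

n_s = 120f/p = 120×50/6 = 1000 rpm
s = (n_s − n)/n_s = (1000 − 956)/1000 = 0.0440

4.40 %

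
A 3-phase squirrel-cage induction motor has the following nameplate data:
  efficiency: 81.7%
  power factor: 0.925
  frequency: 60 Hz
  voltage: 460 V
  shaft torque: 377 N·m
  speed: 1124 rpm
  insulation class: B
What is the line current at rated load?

73.7 A

ω = 2π×1124/60 = 117.7 rad/s; P_out = τω = 377 × 117.7 = 44373 W
P_in = P_out / η = 44373 / 0.817 = 54312 W
I_L = P_in / (√3·V_L·cosφ) = 54312 / (1.732 × 460 × 0.925) = 73.7 A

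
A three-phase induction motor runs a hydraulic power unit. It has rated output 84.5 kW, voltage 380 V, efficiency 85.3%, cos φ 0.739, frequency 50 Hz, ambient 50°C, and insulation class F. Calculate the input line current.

204 A

P_out = 84.5 kW = 84500 W
P_in = P_out / η = 84500 / 0.853 = 99062 W
I_L = P_in / (√3·V_L·cosφ) = 99062 / (1.732 × 380 × 0.739) = 204 A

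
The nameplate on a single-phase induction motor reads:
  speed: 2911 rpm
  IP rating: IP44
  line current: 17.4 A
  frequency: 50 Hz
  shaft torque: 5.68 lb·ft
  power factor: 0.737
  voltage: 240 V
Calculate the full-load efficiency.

τ = 5.68 lb·ft × 1.356 = 7.702 N·m
ω = 2π × 2911/60 = 304.8 rad/s; P_out = τω = 7.702 × 304.8 = 2348 W
P_in = V·I·cosφ = 240 × 17.4 × 0.737 = 3078 W
η = P_out / P_in = 2348 / 3078 = 0.763 = 76.3%

76.3 %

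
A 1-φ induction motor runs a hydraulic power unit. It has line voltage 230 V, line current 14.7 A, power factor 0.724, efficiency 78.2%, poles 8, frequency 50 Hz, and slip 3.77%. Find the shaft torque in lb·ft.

18.7 lb·ft

P_in = V·I·cosφ = 230 × 14.7 × 0.724 = 2448 W
P_out = η·P_in = 0.782 × 2448 = 1914 W
n_s = 120×50/8 = 750 rpm; n = 750×(1−0.0377) = 722 rpm
ω = 2π×722/60 = 75.61 rad/s
τ = P_out/ω = 1914/75.61 = 25.31 N·m
In lb·ft: 25.31/1.356 = 18.7 lb·ft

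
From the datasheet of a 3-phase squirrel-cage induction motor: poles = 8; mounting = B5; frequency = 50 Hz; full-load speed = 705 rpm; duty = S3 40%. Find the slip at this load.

6.00 %

n_s = 120f/p = 120×50/8 = 750 rpm
s = (n_s − n)/n_s = (750 − 705)/750 = 0.0600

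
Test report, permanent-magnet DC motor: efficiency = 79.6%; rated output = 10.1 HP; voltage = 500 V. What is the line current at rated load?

18.9 A

P_out = 10.1 × 746 = 7535 W
P_in = P_out / η = 7535 / 0.796 = 9466 W
I = P_in / V = 9466 / 500 = 18.9 A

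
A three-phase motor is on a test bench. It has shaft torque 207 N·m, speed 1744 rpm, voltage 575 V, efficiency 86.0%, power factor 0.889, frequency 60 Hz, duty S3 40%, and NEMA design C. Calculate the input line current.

49.6 A

ω = 2π×1744/60 = 182.6 rad/s; P_out = τω = 207 × 182.6 = 37798 W
P_in = P_out / η = 37798 / 0.860 = 43951 W
I_L = P_in / (√3·V_L·cosφ) = 43951 / (1.732 × 575 × 0.889) = 49.6 A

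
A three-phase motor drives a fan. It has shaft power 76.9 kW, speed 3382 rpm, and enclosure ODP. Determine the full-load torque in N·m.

ω = 2π × 3382/60 = 354.2 rad/s
τ = P/ω = 76900/354.2 = 217 N·m

217 N·m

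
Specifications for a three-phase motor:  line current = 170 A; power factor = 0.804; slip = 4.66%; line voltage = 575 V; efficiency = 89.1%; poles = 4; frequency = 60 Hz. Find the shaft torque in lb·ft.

498 lb·ft

P_in = √3·V·I·cosφ = 1.732 × 575 × 170 × 0.804 = 136120 W
P_out = η·P_in = 0.891 × 136120 = 121283 W
n_s = 120×60/4 = 1800 rpm; n = 1800×(1−0.0466) = 1716 rpm
ω = 2π×1716/60 = 179.7 rad/s
τ = P_out/ω = 121283/179.7 = 674.9 N·m
In lb·ft: 674.9/1.356 = 498 lb·ft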